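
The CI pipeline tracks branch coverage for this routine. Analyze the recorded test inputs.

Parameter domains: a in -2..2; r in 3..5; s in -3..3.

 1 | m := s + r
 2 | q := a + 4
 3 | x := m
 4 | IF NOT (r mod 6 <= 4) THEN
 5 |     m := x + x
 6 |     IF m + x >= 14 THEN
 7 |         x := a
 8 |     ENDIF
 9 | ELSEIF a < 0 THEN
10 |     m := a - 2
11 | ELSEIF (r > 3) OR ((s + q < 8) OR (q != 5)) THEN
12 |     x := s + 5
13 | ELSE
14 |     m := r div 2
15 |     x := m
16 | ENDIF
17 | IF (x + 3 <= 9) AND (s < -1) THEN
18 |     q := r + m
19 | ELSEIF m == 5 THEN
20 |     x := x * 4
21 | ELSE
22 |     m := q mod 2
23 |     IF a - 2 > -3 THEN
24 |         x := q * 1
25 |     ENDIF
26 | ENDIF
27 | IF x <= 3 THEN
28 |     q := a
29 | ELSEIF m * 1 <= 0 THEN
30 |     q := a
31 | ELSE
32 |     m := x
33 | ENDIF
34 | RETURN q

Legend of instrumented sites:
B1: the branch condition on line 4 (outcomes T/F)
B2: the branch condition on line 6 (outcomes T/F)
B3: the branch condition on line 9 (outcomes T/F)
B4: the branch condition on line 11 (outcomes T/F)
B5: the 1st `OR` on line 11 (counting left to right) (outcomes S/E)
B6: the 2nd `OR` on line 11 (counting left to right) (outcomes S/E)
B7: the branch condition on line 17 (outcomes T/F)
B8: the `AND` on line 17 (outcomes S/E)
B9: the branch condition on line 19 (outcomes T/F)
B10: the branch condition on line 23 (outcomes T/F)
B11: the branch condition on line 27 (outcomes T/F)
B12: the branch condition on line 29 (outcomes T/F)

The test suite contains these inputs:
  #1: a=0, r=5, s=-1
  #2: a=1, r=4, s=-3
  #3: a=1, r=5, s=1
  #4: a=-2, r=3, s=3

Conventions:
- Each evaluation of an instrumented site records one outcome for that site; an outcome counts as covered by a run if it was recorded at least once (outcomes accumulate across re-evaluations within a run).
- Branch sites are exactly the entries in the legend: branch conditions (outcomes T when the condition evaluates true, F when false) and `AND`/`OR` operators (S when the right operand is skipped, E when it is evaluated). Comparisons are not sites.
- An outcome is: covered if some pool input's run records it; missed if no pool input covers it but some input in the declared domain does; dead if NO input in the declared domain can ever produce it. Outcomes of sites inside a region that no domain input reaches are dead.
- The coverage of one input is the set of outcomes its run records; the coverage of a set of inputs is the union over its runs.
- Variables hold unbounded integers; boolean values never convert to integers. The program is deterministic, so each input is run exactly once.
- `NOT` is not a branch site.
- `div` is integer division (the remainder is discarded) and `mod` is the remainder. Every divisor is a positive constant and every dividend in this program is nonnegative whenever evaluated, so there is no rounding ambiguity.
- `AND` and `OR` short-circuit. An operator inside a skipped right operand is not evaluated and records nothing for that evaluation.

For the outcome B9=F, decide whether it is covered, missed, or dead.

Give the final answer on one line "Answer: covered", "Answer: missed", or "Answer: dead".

B9=F is recorded by pool input(s) 1, 3, 4 -> covered

Answer: covered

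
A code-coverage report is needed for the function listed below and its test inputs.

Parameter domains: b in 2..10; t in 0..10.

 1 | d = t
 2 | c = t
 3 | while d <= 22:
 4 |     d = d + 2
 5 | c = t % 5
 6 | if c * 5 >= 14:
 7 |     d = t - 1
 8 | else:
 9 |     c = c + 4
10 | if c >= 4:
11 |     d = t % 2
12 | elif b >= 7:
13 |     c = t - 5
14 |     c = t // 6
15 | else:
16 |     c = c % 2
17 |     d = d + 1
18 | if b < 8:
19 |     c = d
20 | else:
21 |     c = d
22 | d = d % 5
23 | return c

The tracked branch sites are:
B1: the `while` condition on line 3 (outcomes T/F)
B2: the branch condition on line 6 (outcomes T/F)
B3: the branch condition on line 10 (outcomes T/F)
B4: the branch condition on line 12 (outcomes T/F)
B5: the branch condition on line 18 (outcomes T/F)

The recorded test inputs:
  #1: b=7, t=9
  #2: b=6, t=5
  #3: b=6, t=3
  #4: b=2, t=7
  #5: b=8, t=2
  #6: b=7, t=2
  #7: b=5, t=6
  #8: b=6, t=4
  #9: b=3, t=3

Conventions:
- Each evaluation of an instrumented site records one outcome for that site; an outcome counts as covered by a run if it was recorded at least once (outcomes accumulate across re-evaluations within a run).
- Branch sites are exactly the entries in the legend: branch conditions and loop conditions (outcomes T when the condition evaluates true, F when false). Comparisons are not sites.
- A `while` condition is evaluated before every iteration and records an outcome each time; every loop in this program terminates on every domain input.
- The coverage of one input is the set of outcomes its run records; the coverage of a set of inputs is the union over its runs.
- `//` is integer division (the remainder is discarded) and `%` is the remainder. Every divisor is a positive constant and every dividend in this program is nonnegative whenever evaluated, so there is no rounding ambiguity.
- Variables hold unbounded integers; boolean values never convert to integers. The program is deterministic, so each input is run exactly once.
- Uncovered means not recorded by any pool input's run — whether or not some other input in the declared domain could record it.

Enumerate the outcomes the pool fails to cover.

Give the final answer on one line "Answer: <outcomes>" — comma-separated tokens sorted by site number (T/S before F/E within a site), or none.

input #1 (b=7, t=9): covers B1=T, B1=F, B2=T, B3=T, B5=T
input #2 (b=6, t=5): covers B1=T, B1=F, B2=F, B3=T, B5=T
input #3 (b=6, t=3): covers B1=T, B1=F, B2=T, B3=F, B4=F, B5=T
input #4 (b=2, t=7): covers B1=T, B1=F, B2=F, B3=T, B5=T
input #5 (b=8, t=2): covers B1=T, B1=F, B2=F, B3=T, B5=F
input #6 (b=7, t=2): covers B1=T, B1=F, B2=F, B3=T, B5=T
input #7 (b=5, t=6): covers B1=T, B1=F, B2=F, B3=T, B5=T
input #8 (b=6, t=4): covers B1=T, B1=F, B2=T, B3=T, B5=T
input #9 (b=3, t=3): covers B1=T, B1=F, B2=T, B3=F, B4=F, B5=T
union over the pool: B1=T, B1=F, B2=T, B2=F, B3=T, B3=F, B4=F, B5=T, B5=F
uncovered (1 of 10): B4=T

Answer: B4=T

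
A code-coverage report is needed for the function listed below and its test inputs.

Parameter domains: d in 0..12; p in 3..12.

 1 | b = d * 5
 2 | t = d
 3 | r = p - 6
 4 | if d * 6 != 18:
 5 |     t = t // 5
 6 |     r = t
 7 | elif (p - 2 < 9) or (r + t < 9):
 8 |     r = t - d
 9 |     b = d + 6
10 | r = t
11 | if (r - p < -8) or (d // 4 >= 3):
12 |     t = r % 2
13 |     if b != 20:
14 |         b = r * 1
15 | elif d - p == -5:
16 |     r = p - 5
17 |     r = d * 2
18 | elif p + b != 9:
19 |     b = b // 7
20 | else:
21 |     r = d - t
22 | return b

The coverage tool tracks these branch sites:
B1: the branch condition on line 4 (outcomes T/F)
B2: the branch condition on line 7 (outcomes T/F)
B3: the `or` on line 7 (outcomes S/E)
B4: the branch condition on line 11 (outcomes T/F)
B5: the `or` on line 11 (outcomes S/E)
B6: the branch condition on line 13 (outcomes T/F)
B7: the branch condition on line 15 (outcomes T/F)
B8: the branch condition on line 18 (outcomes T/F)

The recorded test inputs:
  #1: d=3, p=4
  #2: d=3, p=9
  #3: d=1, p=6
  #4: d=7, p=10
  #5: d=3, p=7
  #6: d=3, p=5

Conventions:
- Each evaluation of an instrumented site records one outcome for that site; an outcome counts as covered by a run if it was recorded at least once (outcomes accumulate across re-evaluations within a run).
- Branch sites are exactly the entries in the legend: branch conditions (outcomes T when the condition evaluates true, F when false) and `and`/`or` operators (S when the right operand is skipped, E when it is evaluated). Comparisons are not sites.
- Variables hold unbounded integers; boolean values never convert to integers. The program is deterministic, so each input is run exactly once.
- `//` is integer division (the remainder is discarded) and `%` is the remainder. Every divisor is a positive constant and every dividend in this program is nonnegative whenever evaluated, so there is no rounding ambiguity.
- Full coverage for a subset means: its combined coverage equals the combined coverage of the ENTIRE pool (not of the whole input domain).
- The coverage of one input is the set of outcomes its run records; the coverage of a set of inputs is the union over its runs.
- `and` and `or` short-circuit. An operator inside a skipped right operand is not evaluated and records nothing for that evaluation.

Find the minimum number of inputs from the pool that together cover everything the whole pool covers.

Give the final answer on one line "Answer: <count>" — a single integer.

input #1, d=3, p=4: events B1->F, B3->S, B2->T, B5->E, B4->F, B7->F, B8->T; outcomes B1=F, B2=T, B3=S, B4=F, B5=E, B7=F, B8=T
input #2, d=3, p=9: events B1->F, B3->S, B2->T, B5->E, B4->F, B7->F, B8->T; outcomes B1=F, B2=T, B3=S, B4=F, B5=E, B7=F, B8=T
input #3, d=1, p=6: events B1->T, B5->E, B4->F, B7->T; outcomes B1=T, B4=F, B5=E, B7=T
input #4, d=7, p=10: events B1->T, B5->S, B4->T, B6->T; outcomes B1=T, B4=T, B5=S, B6=T
input #5, d=3, p=7: events B1->F, B3->S, B2->T, B5->E, B4->F, B7->F, B8->T; outcomes B1=F, B2=T, B3=S, B4=F, B5=E, B7=F, B8=T
input #6, d=3, p=5: events B1->F, B3->S, B2->T, B5->E, B4->F, B7->F, B8->T; outcomes B1=F, B2=T, B3=S, B4=F, B5=E, B7=F, B8=T
pool-wide coverage (12 outcomes): B1=T, B1=F, B2=T, B3=S, B4=T, B4=F, B5=S, B5=E, B6=T, B7=T, B7=F, B8=T
every size-1 subset falls short of the 12 outcomes (best: 7/12)
every size-2 subset falls short of the 12 outcomes (best: 11/12)
size 3: inputs {1, 3, 4} cover all 12 outcomes, and no lexicographically smaller subset of this size does

Answer: 3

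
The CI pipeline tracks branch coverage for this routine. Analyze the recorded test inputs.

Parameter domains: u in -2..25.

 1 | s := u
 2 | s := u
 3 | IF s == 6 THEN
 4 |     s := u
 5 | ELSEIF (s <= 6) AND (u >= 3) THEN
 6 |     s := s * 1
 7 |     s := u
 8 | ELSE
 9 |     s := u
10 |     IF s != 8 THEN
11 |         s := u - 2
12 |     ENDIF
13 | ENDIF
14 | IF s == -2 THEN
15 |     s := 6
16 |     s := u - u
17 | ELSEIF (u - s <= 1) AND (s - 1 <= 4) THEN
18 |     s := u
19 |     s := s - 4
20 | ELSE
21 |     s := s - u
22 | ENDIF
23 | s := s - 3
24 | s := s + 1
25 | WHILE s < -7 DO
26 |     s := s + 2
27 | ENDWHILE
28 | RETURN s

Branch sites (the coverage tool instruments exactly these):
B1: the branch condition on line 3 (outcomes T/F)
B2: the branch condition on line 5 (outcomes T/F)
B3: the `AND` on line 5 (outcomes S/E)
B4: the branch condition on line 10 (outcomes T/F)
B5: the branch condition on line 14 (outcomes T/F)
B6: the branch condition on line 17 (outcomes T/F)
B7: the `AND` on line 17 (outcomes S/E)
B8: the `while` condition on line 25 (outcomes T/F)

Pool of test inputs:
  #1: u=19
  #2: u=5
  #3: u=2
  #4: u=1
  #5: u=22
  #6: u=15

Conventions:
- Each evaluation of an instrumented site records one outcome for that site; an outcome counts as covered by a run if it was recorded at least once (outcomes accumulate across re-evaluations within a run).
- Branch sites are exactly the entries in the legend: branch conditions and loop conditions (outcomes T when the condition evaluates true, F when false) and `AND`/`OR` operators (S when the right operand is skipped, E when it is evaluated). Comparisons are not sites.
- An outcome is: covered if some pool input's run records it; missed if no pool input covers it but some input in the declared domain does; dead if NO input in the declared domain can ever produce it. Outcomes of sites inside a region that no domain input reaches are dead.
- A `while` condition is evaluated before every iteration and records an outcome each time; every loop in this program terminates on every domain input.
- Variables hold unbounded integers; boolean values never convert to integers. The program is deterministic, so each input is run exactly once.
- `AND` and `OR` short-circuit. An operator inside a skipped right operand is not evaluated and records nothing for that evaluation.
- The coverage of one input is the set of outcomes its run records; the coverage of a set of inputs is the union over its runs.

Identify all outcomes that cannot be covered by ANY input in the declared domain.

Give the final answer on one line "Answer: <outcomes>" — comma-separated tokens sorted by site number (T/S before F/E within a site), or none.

sweeping the full domain (28 inputs) for each outcome:
  B8=T: zero occurrences over every domain input -> dead
  reachable outcomes have witnesses, e.g. B1=T (e.g. u=6), B1=F (e.g. u=-2), B2=T (e.g. u=3), B2=F (e.g. u=-2)

Answer: B8=T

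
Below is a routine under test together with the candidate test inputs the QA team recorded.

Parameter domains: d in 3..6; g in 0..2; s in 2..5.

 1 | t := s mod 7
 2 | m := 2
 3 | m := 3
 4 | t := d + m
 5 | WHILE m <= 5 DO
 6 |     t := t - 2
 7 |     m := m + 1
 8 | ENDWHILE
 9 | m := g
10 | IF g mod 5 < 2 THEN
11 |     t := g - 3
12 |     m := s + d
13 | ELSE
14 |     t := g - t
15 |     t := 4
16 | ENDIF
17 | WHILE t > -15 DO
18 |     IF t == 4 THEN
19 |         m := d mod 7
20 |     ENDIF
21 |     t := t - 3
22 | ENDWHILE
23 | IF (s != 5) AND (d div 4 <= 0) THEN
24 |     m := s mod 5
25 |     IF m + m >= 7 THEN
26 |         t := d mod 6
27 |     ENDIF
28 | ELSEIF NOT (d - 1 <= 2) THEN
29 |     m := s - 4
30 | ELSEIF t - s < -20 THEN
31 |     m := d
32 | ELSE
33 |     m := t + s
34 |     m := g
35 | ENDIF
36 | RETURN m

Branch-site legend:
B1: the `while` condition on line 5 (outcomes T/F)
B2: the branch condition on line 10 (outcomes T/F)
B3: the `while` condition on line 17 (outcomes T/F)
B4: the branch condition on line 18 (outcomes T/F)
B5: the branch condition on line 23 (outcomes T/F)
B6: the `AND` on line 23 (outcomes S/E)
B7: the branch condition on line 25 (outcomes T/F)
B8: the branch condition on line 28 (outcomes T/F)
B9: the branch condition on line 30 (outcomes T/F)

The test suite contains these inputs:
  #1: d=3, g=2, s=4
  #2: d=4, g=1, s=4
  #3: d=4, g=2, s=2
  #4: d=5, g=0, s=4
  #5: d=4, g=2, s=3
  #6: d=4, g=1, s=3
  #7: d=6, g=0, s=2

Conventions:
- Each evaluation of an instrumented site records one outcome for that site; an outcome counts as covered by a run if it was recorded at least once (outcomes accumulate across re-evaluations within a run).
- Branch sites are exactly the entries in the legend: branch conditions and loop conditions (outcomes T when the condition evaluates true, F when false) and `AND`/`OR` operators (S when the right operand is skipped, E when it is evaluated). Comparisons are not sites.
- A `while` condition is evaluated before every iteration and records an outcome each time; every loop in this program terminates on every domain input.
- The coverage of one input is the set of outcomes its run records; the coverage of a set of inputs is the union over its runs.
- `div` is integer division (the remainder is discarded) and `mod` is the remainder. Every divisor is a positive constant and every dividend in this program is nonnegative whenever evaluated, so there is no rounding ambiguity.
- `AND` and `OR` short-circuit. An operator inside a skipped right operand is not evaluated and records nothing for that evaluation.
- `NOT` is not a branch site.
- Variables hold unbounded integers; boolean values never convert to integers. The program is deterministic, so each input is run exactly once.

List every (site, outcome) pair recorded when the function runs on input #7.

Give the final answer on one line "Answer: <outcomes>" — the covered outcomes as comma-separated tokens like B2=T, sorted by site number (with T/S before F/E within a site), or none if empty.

Simulating input #7 (d=6, g=0, s=2) step by step:
  B1->T, B1->T, B1->T, B1->F, B2->T, B3->T, B4->F, B3->T, B4->F, B3->T
  B4->F, B3->T, B4->F, B3->F, B6->E, B5->F, B8->T
as a set, this run covers: B1=T, B1=F, B2=T, B3=T, B3=F, B4=F, B5=F, B6=E, B8=T

Answer: B1=T, B1=F, B2=T, B3=T, B3=F, B4=F, B5=F, B6=E, B8=T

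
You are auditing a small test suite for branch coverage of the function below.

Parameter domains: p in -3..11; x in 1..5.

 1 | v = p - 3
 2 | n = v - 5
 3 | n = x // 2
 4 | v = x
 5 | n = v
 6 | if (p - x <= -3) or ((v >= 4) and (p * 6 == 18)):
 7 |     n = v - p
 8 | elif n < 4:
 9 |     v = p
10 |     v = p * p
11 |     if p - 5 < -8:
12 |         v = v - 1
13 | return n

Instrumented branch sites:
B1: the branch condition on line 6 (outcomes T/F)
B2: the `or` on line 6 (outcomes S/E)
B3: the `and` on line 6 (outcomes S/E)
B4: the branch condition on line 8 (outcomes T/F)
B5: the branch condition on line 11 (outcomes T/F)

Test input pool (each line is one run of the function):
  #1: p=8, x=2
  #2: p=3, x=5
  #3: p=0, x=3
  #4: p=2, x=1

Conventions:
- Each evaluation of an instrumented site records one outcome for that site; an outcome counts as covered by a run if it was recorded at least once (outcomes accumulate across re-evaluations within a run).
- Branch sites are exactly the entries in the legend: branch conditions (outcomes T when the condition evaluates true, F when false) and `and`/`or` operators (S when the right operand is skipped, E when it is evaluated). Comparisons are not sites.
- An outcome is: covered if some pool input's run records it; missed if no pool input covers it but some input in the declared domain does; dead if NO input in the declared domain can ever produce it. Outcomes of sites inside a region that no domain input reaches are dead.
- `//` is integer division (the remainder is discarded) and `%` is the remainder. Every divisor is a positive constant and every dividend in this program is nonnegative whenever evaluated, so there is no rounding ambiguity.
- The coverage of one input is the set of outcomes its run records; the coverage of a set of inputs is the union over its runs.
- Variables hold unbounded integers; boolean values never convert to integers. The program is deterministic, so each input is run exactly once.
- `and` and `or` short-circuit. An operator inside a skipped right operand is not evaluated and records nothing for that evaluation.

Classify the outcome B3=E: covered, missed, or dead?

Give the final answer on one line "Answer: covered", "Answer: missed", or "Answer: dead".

B3=E is recorded by pool input(s) 2 -> covered

Answer: covered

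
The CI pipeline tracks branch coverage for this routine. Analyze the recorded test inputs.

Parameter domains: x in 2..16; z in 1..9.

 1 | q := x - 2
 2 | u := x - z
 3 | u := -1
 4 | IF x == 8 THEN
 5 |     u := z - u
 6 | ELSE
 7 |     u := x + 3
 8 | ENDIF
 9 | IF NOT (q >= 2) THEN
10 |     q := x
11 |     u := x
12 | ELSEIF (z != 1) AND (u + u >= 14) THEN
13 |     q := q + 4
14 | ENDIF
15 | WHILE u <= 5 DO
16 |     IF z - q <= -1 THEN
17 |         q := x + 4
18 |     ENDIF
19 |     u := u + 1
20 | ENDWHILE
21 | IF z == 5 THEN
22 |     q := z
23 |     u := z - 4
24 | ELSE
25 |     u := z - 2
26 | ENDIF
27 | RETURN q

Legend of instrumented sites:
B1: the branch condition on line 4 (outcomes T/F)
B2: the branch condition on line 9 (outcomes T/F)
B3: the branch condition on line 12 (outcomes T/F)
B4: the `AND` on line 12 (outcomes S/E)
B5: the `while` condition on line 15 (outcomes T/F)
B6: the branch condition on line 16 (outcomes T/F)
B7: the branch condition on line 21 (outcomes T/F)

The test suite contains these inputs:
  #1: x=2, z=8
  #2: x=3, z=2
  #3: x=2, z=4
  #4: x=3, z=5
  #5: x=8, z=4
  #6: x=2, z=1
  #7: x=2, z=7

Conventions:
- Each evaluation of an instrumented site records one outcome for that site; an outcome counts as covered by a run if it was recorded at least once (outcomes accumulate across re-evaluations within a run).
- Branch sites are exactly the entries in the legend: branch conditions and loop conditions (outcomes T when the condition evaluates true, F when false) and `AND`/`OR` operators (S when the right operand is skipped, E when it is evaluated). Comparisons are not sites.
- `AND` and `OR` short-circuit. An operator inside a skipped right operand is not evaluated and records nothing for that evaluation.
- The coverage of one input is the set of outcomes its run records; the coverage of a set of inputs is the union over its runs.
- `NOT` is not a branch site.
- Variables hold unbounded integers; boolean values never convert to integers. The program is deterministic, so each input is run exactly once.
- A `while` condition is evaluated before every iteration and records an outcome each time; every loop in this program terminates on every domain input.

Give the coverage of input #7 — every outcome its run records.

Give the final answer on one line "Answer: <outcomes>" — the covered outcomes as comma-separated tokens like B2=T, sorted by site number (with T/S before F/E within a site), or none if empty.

Tracing the run of input #7 (x=2, z=7):
  B1->F, B2->T, B5->T, B6->F, B5->T, B6->F, B5->T, B6->F, B5->T, B6->F
  B5->F, B7->F
as a set, this run covers: B1=F, B2=T, B5=T, B5=F, B6=F, B7=F

Answer: B1=F, B2=T, B5=T, B5=F, B6=F, B7=F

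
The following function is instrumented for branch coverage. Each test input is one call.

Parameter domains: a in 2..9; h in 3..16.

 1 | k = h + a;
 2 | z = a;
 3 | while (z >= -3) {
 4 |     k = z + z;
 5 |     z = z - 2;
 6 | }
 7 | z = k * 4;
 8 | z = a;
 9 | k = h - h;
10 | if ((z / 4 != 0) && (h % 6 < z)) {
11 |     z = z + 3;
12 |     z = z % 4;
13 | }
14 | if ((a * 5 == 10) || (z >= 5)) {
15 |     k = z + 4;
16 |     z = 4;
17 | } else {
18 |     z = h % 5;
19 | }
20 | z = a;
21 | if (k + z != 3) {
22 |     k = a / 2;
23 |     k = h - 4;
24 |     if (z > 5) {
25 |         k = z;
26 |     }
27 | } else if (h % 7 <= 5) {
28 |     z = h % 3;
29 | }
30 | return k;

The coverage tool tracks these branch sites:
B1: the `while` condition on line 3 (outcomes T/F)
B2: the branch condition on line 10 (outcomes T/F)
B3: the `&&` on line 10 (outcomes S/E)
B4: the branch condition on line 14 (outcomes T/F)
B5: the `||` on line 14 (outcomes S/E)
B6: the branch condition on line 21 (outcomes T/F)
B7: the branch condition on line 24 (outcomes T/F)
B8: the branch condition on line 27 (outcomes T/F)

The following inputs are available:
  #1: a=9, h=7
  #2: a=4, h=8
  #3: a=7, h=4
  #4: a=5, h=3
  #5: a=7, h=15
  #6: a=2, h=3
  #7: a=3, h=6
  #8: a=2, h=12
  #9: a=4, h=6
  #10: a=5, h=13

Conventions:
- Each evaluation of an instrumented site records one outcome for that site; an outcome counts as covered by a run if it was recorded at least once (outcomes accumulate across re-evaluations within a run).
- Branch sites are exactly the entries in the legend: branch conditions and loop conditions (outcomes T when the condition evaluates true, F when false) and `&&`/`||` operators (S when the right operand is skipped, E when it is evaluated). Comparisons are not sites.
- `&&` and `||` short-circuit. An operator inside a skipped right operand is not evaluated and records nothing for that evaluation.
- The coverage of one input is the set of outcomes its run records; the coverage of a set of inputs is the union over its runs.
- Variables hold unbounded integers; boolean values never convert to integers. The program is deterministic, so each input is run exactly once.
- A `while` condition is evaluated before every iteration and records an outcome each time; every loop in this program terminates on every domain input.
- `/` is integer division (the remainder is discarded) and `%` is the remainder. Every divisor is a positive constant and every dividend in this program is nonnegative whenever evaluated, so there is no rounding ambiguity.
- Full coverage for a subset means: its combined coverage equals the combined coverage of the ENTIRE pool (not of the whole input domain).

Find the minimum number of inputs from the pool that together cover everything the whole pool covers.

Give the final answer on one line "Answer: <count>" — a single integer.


run #1 (a=9, h=7) runs B1->T, B1->T, B1->T, B1->T, B1->T, B1->T, B1->T, B1->F, B3->E, B2->T, B5->E, B4->F, B6->T, B7->T; records B1=T, B1=F, B2=T, B3=E, B4=F, B5=E, B6=T, B7=T
run #2 (a=4, h=8) runs B1->T, B1->T, B1->T, B1->T, B1->F, B3->E, B2->T, B5->E, B4->F, B6->T, B7->F; records B1=T, B1=F, B2=T, B3=E, B4=F, B5=E, B6=T, B7=F
run #3 (a=7, h=4) runs B1->T, B1->T, B1->T, B1->T, B1->T, B1->T, B1->F, B3->E, B2->T, B5->E, B4->F, B6->T, B7->T; records B1=T, B1=F, B2=T, B3=E, B4=F, B5=E, B6=T, B7=T
run #4 (a=5, h=3) runs B1->T, B1->T, B1->T, B1->T, B1->T, B1->F, B3->E, B2->T, B5->E, B4->F, B6->T, B7->F; records B1=T, B1=F, B2=T, B3=E, B4=F, B5=E, B6=T, B7=F
run #5 (a=7, h=15) runs B1->T, B1->T, B1->T, B1->T, B1->T, B1->T, B1->F, B3->E, B2->T, B5->E, B4->F, B6->T, B7->T; records B1=T, B1=F, B2=T, B3=E, B4=F, B5=E, B6=T, B7=T
run #6 (a=2, h=3) runs B1->T, B1->T, B1->T, B1->F, B3->S, B2->F, B5->S, B4->T, B6->T, B7->F; records B1=T, B1=F, B2=F, B3=S, B4=T, B5=S, B6=T, B7=F
run #7 (a=3, h=6) runs B1->T, B1->T, B1->T, B1->T, B1->F, B3->S, B2->F, B5->E, B4->F, B6->F, B8->F; records B1=T, B1=F, B2=F, B3=S, B4=F, B5=E, B6=F, B8=F
run #8 (a=2, h=12) runs B1->T, B1->T, B1->T, B1->F, B3->S, B2->F, B5->S, B4->T, B6->T, B7->F; records B1=T, B1=F, B2=F, B3=S, B4=T, B5=S, B6=T, B7=F
run #9 (a=4, h=6) runs B1->T, B1->T, B1->T, B1->T, B1->F, B3->E, B2->T, B5->E, B4->F, B6->T, B7->F; records B1=T, B1=F, B2=T, B3=E, B4=F, B5=E, B6=T, B7=F
run #10 (a=5, h=13) runs B1->T, B1->T, B1->T, B1->T, B1->T, B1->F, B3->E, B2->T, B5->E, B4->F, B6->T, B7->F; records B1=T, B1=F, B2=T, B3=E, B4=F, B5=E, B6=T, B7=F
together the pool reaches 15 outcomes: B1=T, B1=F, B2=T, B2=F, B3=S, B3=E, B4=T, B4=F, B5=S, B5=E, B6=T, B6=F, B7=T, B7=F, B8=F
every size-1 subset falls short of the 15 outcomes (best: 8/15)
every size-2 subset falls short of the 15 outcomes (best: 13/15)
at size 3, {1, 6, 7} reaches all 15 outcomes; every lexicographically earlier size-3 subset fails
Answer: 3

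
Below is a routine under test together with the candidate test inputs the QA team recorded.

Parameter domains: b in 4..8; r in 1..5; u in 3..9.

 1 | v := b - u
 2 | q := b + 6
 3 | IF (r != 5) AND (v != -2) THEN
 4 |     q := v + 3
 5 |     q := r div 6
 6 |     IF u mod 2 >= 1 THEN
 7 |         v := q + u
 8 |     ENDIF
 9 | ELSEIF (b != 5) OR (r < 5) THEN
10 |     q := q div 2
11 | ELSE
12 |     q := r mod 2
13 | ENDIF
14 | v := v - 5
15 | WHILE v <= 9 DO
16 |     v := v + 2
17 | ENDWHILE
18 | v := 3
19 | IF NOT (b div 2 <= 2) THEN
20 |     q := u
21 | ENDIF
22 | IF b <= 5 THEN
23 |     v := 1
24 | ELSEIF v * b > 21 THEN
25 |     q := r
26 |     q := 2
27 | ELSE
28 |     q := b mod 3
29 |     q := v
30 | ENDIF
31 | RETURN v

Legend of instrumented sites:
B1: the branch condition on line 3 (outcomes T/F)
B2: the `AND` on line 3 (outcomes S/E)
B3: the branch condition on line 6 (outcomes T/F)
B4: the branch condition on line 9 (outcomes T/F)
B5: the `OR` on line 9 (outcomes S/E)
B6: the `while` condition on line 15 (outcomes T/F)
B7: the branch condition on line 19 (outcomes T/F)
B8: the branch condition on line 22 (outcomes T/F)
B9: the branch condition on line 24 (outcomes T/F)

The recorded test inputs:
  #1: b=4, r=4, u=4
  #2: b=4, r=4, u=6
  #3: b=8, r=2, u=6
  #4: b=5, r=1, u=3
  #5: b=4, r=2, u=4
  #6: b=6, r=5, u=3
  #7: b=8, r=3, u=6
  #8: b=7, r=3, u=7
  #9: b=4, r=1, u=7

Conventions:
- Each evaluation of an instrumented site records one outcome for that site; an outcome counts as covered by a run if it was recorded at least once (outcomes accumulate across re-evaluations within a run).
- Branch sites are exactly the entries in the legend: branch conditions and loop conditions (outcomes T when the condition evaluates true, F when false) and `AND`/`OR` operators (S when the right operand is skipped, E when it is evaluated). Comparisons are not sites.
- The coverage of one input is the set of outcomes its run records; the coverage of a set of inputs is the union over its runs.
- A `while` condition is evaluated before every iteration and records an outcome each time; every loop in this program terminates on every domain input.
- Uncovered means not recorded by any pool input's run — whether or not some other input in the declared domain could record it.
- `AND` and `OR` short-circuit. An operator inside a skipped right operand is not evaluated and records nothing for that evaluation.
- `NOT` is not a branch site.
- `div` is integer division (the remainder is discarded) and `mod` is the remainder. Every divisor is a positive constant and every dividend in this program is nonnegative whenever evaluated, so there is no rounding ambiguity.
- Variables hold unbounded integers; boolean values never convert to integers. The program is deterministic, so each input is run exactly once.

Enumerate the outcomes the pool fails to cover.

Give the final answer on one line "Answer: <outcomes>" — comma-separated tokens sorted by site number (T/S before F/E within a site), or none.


input #1, b=4, r=4, u=4: outcomes B1=T, B2=E, B3=F, B6=T, B6=F, B7=F, B8=T
input #2, b=4, r=4, u=6: outcomes B1=F, B2=E, B4=T, B5=S, B6=T, B6=F, B7=F, B8=T
input #3, b=8, r=2, u=6: outcomes B1=T, B2=E, B3=F, B6=T, B6=F, B7=T, B8=F, B9=T
input #4, b=5, r=1, u=3: outcomes B1=T, B2=E, B3=T, B6=T, B6=F, B7=F, B8=T
input #5, b=4, r=2, u=4: outcomes B1=T, B2=E, B3=F, B6=T, B6=F, B7=F, B8=T
input #6, b=6, r=5, u=3: outcomes B1=F, B2=S, B4=T, B5=S, B6=T, B6=F, B7=T, B8=F, B9=F
input #7, b=8, r=3, u=6: outcomes B1=T, B2=E, B3=F, B6=T, B6=F, B7=T, B8=F, B9=T
input #8, b=7, r=3, u=7: outcomes B1=T, B2=E, B3=T, B6=T, B6=F, B7=T, B8=F, B9=F
input #9, b=4, r=1, u=7: outcomes B1=T, B2=E, B3=T, B6=T, B6=F, B7=F, B8=T
union over the pool: B1=T, B1=F, B2=S, B2=E, B3=T, B3=F, B4=T, B5=S, B6=T, B6=F, B7=T, B7=F, B8=T, B8=F, B9=T, B9=F
uncovered (2 of 18): B4=F, B5=E
Answer: B4=F, B5=E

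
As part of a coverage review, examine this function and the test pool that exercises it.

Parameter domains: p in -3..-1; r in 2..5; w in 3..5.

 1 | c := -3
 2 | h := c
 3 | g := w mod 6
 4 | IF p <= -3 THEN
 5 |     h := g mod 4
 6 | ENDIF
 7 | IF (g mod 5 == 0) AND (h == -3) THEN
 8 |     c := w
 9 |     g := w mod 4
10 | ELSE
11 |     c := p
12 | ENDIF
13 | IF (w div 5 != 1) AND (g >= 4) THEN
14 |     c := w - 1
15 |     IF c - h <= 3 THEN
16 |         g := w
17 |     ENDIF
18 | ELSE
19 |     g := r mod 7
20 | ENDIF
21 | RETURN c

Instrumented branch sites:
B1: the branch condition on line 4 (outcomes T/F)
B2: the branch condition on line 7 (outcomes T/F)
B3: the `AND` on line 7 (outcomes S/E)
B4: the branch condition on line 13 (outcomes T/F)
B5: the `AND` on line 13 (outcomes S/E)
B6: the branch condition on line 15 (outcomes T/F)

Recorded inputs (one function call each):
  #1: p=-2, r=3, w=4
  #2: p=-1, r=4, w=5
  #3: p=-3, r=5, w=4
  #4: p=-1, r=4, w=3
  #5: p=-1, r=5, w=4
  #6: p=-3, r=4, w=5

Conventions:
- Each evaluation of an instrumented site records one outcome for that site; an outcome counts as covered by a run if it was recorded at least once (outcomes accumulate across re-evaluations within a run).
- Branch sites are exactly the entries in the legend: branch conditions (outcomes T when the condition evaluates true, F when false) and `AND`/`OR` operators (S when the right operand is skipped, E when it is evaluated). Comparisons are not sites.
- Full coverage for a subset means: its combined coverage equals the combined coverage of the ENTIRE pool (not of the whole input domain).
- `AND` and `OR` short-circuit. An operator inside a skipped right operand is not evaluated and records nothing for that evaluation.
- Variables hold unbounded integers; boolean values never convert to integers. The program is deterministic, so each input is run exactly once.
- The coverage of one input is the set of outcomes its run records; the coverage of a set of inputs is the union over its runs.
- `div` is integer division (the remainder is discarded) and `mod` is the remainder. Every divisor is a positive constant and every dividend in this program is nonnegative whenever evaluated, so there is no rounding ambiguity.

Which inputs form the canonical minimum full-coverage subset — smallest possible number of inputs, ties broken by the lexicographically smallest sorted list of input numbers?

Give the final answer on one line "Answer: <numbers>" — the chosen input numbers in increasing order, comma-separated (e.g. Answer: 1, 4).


#1 (p=-2, r=3, w=4) -> covered: B1=F, B2=F, B3=S, B4=T, B5=E, B6=F
#2 (p=-1, r=4, w=5) -> covered: B1=F, B2=T, B3=E, B4=F, B5=S
#3 (p=-3, r=5, w=4) -> covered: B1=T, B2=F, B3=S, B4=T, B5=E, B6=T
#4 (p=-1, r=4, w=3) -> covered: B1=F, B2=F, B3=S, B4=F, B5=E
#5 (p=-1, r=5, w=4) -> covered: B1=F, B2=F, B3=S, B4=T, B5=E, B6=F
#6 (p=-3, r=4, w=5) -> covered: B1=T, B2=F, B3=E, B4=F, B5=S
union over all inputs: B1=T, B1=F, B2=T, B2=F, B3=S, B3=E, B4=T, B4=F, B5=S, B5=E, B6=T, B6=F (12 outcomes)
every size-1 subset falls short of the 12 outcomes (best: 6/12)
every size-2 subset falls short of the 12 outcomes (best: 11/12)
the canonical winner is {1, 2, 3}: size 3, full 12-outcome coverage, earliest index list among size-3 covers
Answer: 1, 2, 3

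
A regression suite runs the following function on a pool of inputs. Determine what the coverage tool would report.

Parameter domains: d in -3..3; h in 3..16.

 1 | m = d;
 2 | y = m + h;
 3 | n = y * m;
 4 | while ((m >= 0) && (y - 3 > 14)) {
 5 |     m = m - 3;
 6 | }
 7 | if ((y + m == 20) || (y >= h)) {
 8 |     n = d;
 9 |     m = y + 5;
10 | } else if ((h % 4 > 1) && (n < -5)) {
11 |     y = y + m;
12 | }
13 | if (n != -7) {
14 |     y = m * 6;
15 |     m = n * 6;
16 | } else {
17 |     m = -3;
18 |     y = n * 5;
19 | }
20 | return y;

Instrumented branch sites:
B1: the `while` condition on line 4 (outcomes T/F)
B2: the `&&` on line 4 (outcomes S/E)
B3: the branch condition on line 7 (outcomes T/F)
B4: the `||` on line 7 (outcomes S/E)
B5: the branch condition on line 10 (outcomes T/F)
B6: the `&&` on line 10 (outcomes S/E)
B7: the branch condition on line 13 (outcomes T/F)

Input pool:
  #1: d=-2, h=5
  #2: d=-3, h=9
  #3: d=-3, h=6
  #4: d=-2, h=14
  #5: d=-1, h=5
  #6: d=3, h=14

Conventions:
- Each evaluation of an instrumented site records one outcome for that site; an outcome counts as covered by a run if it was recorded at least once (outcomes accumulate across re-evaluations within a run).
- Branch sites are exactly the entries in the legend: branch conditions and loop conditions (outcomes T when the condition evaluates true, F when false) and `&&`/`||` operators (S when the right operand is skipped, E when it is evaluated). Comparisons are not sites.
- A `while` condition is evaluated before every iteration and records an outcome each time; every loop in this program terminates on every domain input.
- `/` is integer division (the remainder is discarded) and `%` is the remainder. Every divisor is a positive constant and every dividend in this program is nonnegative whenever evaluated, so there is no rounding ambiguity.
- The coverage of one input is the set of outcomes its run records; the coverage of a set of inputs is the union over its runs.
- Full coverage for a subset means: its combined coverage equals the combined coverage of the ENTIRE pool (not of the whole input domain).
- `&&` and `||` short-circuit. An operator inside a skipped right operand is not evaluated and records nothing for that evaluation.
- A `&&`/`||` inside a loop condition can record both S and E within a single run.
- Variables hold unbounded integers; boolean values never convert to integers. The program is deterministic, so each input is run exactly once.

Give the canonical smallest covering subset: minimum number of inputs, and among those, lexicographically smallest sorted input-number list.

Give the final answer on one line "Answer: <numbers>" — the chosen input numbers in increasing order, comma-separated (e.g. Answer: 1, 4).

input #1 (d=-2, h=5): events B2->S, B1->F, B4->E, B3->F, B6->S, B5->F, B7->T; covers B1=F, B2=S, B3=F, B4=E, B5=F, B6=S, B7=T
input #2 (d=-3, h=9): events B2->S, B1->F, B4->E, B3->F, B6->S, B5->F, B7->T; covers B1=F, B2=S, B3=F, B4=E, B5=F, B6=S, B7=T
input #3 (d=-3, h=6): events B2->S, B1->F, B4->E, B3->F, B6->E, B5->T, B7->T; covers B1=F, B2=S, B3=F, B4=E, B5=T, B6=E, B7=T
input #4 (d=-2, h=14): events B2->S, B1->F, B4->E, B3->F, B6->E, B5->T, B7->T; covers B1=F, B2=S, B3=F, B4=E, B5=T, B6=E, B7=T
input #5 (d=-1, h=5): events B2->S, B1->F, B4->E, B3->F, B6->S, B5->F, B7->T; covers B1=F, B2=S, B3=F, B4=E, B5=F, B6=S, B7=T
input #6 (d=3, h=14): events B2->E, B1->F, B4->S, B3->T, B7->T; covers B1=F, B2=E, B3=T, B4=S, B7=T
pool-wide coverage (12 outcomes): B1=F, B2=S, B2=E, B3=T, B3=F, B4=S, B4=E, B5=T, B5=F, B6=S, B6=E, B7=T
every size-1 subset falls short of the 12 outcomes (best: 7/12)
every size-2 subset falls short of the 12 outcomes (best: 10/12)
inputs {1, 3, 6} (size 3) cover everything; no size-3 subset with a lexicographically smaller index list covers all 12

Answer: 1, 3, 6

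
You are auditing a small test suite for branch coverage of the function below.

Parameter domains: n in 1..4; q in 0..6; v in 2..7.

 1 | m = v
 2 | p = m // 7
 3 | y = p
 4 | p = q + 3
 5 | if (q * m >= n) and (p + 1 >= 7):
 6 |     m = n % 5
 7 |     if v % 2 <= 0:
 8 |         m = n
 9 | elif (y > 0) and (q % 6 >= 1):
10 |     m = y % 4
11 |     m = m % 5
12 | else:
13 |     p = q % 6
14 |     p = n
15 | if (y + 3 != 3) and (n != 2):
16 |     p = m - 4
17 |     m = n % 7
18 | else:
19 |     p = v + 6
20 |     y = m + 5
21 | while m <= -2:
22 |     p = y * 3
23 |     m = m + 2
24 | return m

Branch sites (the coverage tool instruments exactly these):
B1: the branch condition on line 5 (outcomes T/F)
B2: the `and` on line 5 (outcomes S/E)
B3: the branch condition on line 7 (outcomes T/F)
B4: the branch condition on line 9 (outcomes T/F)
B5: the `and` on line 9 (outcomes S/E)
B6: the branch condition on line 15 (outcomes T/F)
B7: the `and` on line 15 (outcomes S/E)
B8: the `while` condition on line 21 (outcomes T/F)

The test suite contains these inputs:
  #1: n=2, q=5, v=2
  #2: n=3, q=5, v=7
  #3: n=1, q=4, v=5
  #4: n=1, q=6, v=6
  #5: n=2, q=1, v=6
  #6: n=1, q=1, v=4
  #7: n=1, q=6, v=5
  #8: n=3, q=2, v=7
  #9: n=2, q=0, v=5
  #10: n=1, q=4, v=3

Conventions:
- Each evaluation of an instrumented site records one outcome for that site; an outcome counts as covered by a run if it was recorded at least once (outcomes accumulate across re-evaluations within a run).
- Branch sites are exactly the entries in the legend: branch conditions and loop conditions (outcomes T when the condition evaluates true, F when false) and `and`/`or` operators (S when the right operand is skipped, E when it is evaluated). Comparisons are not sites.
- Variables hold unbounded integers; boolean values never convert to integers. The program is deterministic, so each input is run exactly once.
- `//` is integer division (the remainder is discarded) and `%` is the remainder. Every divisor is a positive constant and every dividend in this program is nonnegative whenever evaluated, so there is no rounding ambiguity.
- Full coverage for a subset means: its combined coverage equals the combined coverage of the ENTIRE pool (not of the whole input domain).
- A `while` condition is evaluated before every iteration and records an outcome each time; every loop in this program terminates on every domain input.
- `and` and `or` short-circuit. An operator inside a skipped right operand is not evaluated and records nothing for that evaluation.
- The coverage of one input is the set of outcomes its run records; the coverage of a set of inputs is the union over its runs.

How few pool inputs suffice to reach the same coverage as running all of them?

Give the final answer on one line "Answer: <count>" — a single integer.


#1 (n=2, q=5, v=2) -> covered: B1=T, B2=E, B3=T, B6=F, B7=S, B8=F
#2 (n=3, q=5, v=7) -> covered: B1=T, B2=E, B3=F, B6=T, B7=E, B8=F
#3 (n=1, q=4, v=5) -> covered: B1=T, B2=E, B3=F, B6=F, B7=S, B8=F
#4 (n=1, q=6, v=6) -> covered: B1=T, B2=E, B3=T, B6=F, B7=S, B8=F
#5 (n=2, q=1, v=6) -> covered: B1=F, B2=E, B4=F, B5=S, B6=F, B7=S, B8=F
#6 (n=1, q=1, v=4) -> covered: B1=F, B2=E, B4=F, B5=S, B6=F, B7=S, B8=F
#7 (n=1, q=6, v=5) -> covered: B1=T, B2=E, B3=F, B6=F, B7=S, B8=F
#8 (n=3, q=2, v=7) -> covered: B1=F, B2=E, B4=T, B5=E, B6=T, B7=E, B8=F
#9 (n=2, q=0, v=5) -> covered: B1=F, B2=S, B4=F, B5=S, B6=F, B7=S, B8=F
#10 (n=1, q=4, v=3) -> covered: B1=T, B2=E, B3=F, B6=F, B7=S, B8=F
the full pool covers 15 outcomes: B1=T, B1=F, B2=S, B2=E, B3=T, B3=F, B4=T, B4=F, B5=S, B5=E, B6=T, B6=F, B7=S, B7=E, B8=F
checked all size-1 subsets: none covers 15 outcomes (max 7/15)
checked all size-2 subsets: none covers 15 outcomes (max 12/15)
checked all size-3 subsets: none covers 15 outcomes (max 14/15)
at size 4, {1, 2, 8, 9} reaches all 15 outcomes; every lexicographically earlier size-4 subset fails
Answer: 4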